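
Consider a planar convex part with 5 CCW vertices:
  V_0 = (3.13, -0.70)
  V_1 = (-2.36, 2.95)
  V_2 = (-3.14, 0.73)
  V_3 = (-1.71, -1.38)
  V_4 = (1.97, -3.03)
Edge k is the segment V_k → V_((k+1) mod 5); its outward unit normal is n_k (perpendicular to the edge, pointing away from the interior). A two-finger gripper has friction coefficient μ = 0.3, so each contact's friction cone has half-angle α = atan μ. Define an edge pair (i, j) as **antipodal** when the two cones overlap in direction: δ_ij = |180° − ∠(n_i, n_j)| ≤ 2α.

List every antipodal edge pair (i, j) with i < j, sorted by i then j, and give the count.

count = 3; pairs: (0,2), (0,3), (1,4)

α = atan 0.3 = 16.70°;  2α = 33.40°
n_0 = (+0.5536, +0.8327)
n_1 = (-0.9435, +0.3315)
n_2 = (-0.8278, -0.5610)
n_3 = (-0.4091, -0.9125)
n_4 = (+0.8952, -0.4457)
  (0,1): δ = 75.74°  ·
  (0,2): δ = 22.26°  ✓
  (0,3): δ = 9.47°  ✓
  (0,4): δ = 97.15°  ·
  (1,2): δ = 126.51°  ·
  (1,3): δ = 94.79°  ·
  (1,4): δ = 7.11°  ✓
  (2,3): δ = 148.28°  ·
  (2,4): δ = 60.59°  ·
  (3,4): δ = 92.32°  ·
antipodal pairs: 3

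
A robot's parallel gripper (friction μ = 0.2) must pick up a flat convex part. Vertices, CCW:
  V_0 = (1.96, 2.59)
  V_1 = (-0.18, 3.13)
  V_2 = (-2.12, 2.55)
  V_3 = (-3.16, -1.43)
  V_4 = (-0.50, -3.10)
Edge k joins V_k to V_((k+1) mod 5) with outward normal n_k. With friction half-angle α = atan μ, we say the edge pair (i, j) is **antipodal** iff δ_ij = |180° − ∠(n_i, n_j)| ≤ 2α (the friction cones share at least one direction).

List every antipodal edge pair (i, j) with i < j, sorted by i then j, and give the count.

α = atan 0.2 = 11.31°;  2α = 22.62°
n_0 = (+0.2447, +0.9696)
n_1 = (-0.2864, +0.9581)
n_2 = (-0.9675, +0.2528)
n_3 = (-0.5317, -0.8469)
n_4 = (+0.9179, -0.3968)
  (0,1): δ = 149.19°  ·
  (0,2): δ = 90.48°  ·
  (0,3): δ = 17.96°  ✓
  (0,4): δ = 80.78°  ·
  (1,2): δ = 121.29°  ·
  (1,3): δ = 48.77°  ·
  (1,4): δ = 49.97°  ·
  (2,3): δ = 107.48°  ·
  (2,4): δ = 8.74°  ✓
  (3,4): δ = 81.26°  ·
antipodal pairs: 2

count = 2; pairs: (0,3), (2,4)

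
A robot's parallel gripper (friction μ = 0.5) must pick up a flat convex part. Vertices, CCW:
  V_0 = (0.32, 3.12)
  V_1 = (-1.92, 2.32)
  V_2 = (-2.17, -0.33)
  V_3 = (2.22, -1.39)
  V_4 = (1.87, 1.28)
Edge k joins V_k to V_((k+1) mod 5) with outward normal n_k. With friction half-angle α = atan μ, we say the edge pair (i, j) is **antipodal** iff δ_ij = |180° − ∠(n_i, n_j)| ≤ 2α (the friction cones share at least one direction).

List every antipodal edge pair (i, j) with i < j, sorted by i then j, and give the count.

α = atan 0.5 = 26.57°;  2α = 53.13°
n_0 = (-0.3363, +0.9417)
n_1 = (-0.9956, +0.0939)
n_2 = (-0.2347, -0.9721)
n_3 = (+0.9915, +0.1300)
n_4 = (+0.7648, +0.6443)
  (0,1): δ = 115.04°  ·
  (0,2): δ = 33.23°  ✓
  (0,3): δ = 77.81°  ·
  (0,4): δ = 110.46°  ·
  (1,2): δ = 98.19°  ·
  (1,3): δ = 12.86°  ✓
  (1,4): δ = 45.50°  ✓
  (2,3): δ = 68.96°  ·
  (2,4): δ = 36.31°  ✓
  (3,4): δ = 147.36°  ·
antipodal pairs: 4

count = 4; pairs: (0,2), (1,3), (1,4), (2,4)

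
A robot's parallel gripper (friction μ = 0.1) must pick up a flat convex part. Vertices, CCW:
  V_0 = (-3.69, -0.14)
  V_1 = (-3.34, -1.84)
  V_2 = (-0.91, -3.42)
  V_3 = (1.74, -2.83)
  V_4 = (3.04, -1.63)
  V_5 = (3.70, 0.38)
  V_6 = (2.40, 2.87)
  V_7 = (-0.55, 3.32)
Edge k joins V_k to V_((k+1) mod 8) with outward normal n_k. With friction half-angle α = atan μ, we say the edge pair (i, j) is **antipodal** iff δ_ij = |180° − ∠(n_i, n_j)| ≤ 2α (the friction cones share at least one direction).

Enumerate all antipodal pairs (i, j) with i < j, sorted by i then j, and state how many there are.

α = atan 0.1 = 5.71°;  2α = 11.42°
n_0 = (-0.9795, -0.2017)
n_1 = (-0.5451, -0.8384)
n_2 = (+0.2173, -0.9761)
n_3 = (+0.6783, -0.7348)
n_4 = (+0.9501, -0.3120)
n_5 = (+0.8865, +0.4628)
n_6 = (+0.1508, +0.9886)
n_7 = (-0.7405, +0.6720)
  (0,1): δ = 134.67°  ·
  (0,2): δ = 89.08°  ·
  (0,3): δ = 58.92°  ·
  (0,4): δ = 29.81°  ·
  (0,5): δ = 15.93°  ·
  (0,6): δ = 69.69°  ·
  (0,7): δ = 126.14°  ·
  (1,2): δ = 134.42°  ·
  (1,3): δ = 104.26°  ·
  (1,4): δ = 75.15°  ·
  (1,5): δ = 29.40°  ·
  (1,6): δ = 24.36°  ·
  (1,7): δ = 80.81°  ·
  (2,3): δ = 149.84°  ·
  (2,4): δ = 120.73°  ·
  (2,5): δ = 74.98°  ·
  (2,6): δ = 21.22°  ·
  (2,7): δ = 35.22°  ·
  (3,4): δ = 150.89°  ·
  (3,5): δ = 105.14°  ·
  (3,6): δ = 51.38°  ·
  (3,7): δ = 5.07°  ✓
  (4,5): δ = 134.25°  ·
  (4,6): δ = 80.50°  ·
  (4,7): δ = 24.05°  ·
  (5,6): δ = 126.24°  ·
  (5,7): δ = 69.79°  ·
  (6,7): δ = 123.55°  ·
antipodal pairs: 1

count = 1; pairs: (3,7)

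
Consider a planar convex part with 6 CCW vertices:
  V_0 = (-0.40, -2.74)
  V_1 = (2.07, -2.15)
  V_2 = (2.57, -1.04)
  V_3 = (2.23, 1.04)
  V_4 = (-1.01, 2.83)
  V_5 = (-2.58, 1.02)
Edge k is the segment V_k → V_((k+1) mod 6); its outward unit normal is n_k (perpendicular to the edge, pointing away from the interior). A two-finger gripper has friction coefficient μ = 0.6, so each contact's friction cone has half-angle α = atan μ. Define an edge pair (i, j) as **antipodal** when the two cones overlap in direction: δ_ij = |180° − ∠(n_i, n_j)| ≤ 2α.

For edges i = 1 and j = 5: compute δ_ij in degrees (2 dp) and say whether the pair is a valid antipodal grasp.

δ = 54.35°, valid

α = atan 0.6 = 30.96°;  2α = 61.93°
edge 1: e_1 = (+0.50, +1.11);  n_1 = (+0.9118, -0.4107)
edge 5: e_5 = (+2.18, -3.76);  n_5 = (-0.8651, -0.5016)
∠(n_1, n_5) = 125.65°
δ = |180° − 125.65°| = 54.35°
54.35° ≤ 2α = 61.93°  →  valid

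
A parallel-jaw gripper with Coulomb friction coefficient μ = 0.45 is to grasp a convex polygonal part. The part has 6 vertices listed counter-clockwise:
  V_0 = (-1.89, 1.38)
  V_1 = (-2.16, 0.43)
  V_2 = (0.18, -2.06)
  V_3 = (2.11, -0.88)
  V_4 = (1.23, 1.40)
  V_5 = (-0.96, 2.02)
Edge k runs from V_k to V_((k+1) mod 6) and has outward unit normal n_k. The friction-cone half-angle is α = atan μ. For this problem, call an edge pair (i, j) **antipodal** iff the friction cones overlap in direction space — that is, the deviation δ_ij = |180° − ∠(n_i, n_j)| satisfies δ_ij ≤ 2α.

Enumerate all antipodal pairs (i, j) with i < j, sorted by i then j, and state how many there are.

count = 6; pairs: (0,2), (0,3), (1,3), (1,4), (2,4), (2,5)

α = atan 0.45 = 24.23°;  2α = 48.46°
n_0 = (-0.9619, +0.2734)
n_1 = (-0.7287, -0.6848)
n_2 = (+0.5216, -0.8532)
n_3 = (+0.9329, +0.3601)
n_4 = (+0.2724, +0.9622)
n_5 = (-0.5669, +0.8238)
  (0,1): δ = 120.91°  ·
  (0,2): δ = 42.69°  ✓
  (0,3): δ = 36.97°  ✓
  (0,4): δ = 90.06°  ·
  (0,5): δ = 140.40°  ·
  (1,2): δ = 101.78°  ·
  (1,3): δ = 22.12°  ✓
  (1,4): δ = 30.97°  ✓
  (1,5): δ = 81.31°  ·
  (2,3): δ = 100.34°  ·
  (2,4): δ = 47.25°  ✓
  (2,5): δ = 3.09°  ✓
  (3,4): δ = 126.91°  ·
  (3,5): δ = 76.57°  ·
  (4,5): δ = 129.66°  ·
antipodal pairs: 6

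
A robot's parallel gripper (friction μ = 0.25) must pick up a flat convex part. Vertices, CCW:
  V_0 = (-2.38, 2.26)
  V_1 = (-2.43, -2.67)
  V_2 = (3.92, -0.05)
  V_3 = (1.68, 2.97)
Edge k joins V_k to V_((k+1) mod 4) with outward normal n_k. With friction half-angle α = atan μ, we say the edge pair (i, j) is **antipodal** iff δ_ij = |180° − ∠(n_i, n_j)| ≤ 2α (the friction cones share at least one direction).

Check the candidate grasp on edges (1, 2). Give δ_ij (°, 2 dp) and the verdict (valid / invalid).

δ = 75.86°, invalid

α = atan 0.25 = 14.04°;  2α = 28.07°
edge 1: e_1 = (+6.35, +2.62);  n_1 = (+0.3814, -0.9244)
edge 2: e_2 = (-2.24, +3.02);  n_2 = (+0.8032, +0.5957)
∠(n_1, n_2) = 104.14°
δ = |180° − 104.14°| = 75.86°
75.86° > 2α = 28.07°  →  invalid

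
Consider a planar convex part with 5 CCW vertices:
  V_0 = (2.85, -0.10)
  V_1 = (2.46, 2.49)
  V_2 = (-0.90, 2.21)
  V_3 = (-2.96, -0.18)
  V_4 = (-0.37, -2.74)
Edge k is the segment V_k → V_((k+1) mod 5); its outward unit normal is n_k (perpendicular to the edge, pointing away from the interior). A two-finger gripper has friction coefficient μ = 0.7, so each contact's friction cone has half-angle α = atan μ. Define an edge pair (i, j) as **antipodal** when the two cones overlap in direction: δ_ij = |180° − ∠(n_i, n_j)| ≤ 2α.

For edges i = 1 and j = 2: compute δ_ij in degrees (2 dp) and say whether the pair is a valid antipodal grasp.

δ = 135.52°, invalid

α = atan 0.7 = 34.99°;  2α = 69.98°
edge 1: e_1 = (-3.36, -0.28);  n_1 = (-0.0830, +0.9965)
edge 2: e_2 = (-2.06, -2.39);  n_2 = (-0.7575, +0.6529)
∠(n_1, n_2) = 44.48°
δ = |180° − 44.48°| = 135.52°
135.52° > 2α = 69.98°  →  invalid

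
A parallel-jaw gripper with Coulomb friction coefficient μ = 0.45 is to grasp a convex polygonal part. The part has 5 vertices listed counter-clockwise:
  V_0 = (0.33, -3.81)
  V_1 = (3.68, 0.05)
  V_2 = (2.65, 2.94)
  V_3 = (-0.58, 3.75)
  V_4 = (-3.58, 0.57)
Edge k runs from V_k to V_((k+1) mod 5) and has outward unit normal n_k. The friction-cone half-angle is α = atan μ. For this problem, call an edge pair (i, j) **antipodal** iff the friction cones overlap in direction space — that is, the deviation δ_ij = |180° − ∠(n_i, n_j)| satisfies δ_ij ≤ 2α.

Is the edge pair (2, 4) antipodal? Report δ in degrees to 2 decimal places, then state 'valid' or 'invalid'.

α = atan 0.45 = 24.23°;  2α = 48.46°
edge 2: e_2 = (-3.23, +0.81);  n_2 = (+0.2432, +0.9700)
edge 4: e_4 = (+3.91, -4.38);  n_4 = (-0.7460, -0.6659)
∠(n_2, n_4) = 145.83°
δ = |180° − 145.83°| = 34.17°
34.17° ≤ 2α = 48.46°  →  valid

δ = 34.17°, valid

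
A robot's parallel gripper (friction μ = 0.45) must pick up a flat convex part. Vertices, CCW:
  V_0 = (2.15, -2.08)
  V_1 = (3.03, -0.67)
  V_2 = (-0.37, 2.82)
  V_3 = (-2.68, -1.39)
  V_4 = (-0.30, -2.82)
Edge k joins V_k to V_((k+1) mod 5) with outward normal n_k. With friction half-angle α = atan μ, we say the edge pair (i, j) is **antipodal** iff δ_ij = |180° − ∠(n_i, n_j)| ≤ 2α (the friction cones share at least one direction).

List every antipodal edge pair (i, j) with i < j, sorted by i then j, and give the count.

α = atan 0.45 = 24.23°;  2α = 48.46°
n_0 = (+0.8483, -0.5295)
n_1 = (+0.7163, +0.6978)
n_2 = (-0.8767, +0.4810)
n_3 = (-0.5150, -0.8572)
n_4 = (+0.2891, -0.9573)
  (0,1): δ = 103.78°  ·
  (0,2): δ = 3.22°  ✓
  (0,3): δ = 90.97°  ·
  (0,4): δ = 138.78°  ·
  (1,2): δ = 73.00°  ·
  (1,3): δ = 14.75°  ✓
  (1,4): δ = 62.55°  ·
  (2,3): δ = 92.25°  ·
  (2,4): δ = 44.44°  ✓
  (3,4): δ = 132.19°  ·
antipodal pairs: 3

count = 3; pairs: (0,2), (1,3), (2,4)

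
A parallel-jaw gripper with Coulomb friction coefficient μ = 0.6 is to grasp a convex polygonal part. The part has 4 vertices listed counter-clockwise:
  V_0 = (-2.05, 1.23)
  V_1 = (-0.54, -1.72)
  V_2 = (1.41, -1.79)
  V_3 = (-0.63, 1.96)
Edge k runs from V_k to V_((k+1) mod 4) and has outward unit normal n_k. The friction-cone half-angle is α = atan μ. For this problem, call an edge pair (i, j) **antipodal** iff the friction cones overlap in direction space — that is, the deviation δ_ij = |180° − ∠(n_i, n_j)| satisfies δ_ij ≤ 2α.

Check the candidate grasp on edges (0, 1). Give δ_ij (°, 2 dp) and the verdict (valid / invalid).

δ = 119.16°, invalid

α = atan 0.6 = 30.96°;  2α = 61.93°
edge 0: e_0 = (+1.51, -2.95);  n_0 = (-0.8902, -0.4556)
edge 1: e_1 = (+1.95, -0.07);  n_1 = (-0.0359, -0.9994)
∠(n_0, n_1) = 60.84°
δ = |180° − 60.84°| = 119.16°
119.16° > 2α = 61.93°  →  invalid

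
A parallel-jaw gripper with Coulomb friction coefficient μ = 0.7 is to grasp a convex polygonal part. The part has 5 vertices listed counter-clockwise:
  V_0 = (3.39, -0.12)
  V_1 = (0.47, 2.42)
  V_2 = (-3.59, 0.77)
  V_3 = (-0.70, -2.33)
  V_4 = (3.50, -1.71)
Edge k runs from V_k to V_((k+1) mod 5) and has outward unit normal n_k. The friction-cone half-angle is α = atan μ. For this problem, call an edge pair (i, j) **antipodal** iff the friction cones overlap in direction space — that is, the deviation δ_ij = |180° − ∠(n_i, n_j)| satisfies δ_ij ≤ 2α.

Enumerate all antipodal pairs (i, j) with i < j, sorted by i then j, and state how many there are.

count = 5; pairs: (0,2), (0,3), (1,2), (1,3), (2,4)

α = atan 0.7 = 34.99°;  2α = 69.98°
n_0 = (+0.6563, +0.7545)
n_1 = (-0.3765, +0.9264)
n_2 = (-0.7314, -0.6819)
n_3 = (+0.1460, -0.9893)
n_4 = (+0.9976, +0.0690)
  (0,1): δ = 116.86°  ·
  (0,2): δ = 5.99°  ✓
  (0,3): δ = 49.42°  ✓
  (0,4): δ = 134.98°  ·
  (1,2): δ = 69.12°  ✓
  (1,3): δ = 13.72°  ✓
  (1,4): δ = 71.84°  ·
  (2,3): δ = 124.59°  ·
  (2,4): δ = 39.03°  ✓
  (3,4): δ = 94.44°  ·
antipodal pairs: 5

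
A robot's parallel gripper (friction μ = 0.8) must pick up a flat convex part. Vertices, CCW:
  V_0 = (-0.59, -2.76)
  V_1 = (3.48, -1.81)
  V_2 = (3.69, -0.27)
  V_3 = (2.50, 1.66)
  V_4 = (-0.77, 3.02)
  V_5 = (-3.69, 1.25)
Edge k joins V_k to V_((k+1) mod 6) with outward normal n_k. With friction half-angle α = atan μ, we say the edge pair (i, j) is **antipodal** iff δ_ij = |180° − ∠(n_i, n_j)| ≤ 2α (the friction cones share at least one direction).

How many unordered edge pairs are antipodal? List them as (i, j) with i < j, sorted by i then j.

count = 7; pairs: (0,2), (0,3), (0,4), (1,4), (1,5), (2,5), (3,5)

α = atan 0.8 = 38.66°;  2α = 77.32°
n_0 = (+0.2273, -0.9738)
n_1 = (+0.9908, -0.1351)
n_2 = (+0.8512, +0.5248)
n_3 = (+0.3840, +0.9233)
n_4 = (-0.5184, +0.8552)
n_5 = (-0.7912, -0.6116)
  (0,1): δ = 110.90°  ·
  (0,2): δ = 71.48°  ✓
  (0,3): δ = 35.72°  ✓
  (0,4): δ = 18.08°  ✓
  (0,5): δ = 114.57°  ·
  (1,2): δ = 140.58°  ·
  (1,3): δ = 104.82°  ·
  (1,4): δ = 51.01°  ✓
  (1,5): δ = 45.47°  ✓
  (2,3): δ = 144.24°  ·
  (2,4): δ = 90.43°  ·
  (2,5): δ = 6.05°  ✓
  (3,4): δ = 126.19°  ·
  (3,5): δ = 29.71°  ✓
  (4,5): δ = 83.52°  ·
antipodal pairs: 7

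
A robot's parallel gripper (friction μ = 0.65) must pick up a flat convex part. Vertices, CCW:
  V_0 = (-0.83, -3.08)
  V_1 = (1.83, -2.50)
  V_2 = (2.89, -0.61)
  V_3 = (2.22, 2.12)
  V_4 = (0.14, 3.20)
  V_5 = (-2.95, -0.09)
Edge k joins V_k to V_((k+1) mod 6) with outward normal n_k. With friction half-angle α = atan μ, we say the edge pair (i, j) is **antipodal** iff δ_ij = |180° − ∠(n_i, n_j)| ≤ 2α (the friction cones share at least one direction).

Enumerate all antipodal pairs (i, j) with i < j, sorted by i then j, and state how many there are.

α = atan 0.65 = 33.02°;  2α = 66.05°
n_0 = (+0.2130, -0.9770)
n_1 = (+0.8722, -0.4892)
n_2 = (+0.9712, +0.2383)
n_3 = (+0.4608, +0.8875)
n_4 = (-0.7289, +0.6846)
n_5 = (-0.8158, -0.5784)
  (0,1): δ = 131.59°  ·
  (0,2): δ = 88.51°  ·
  (0,3): δ = 39.74°  ✓
  (0,4): δ = 34.49°  ✓
  (0,5): δ = 113.04°  ·
  (1,2): δ = 136.93°  ·
  (1,3): δ = 88.15°  ·
  (1,4): δ = 13.92°  ✓
  (1,5): δ = 64.62°  ✓
  (2,3): δ = 131.23°  ·
  (2,4): δ = 56.99°  ✓
  (2,5): δ = 21.55°  ✓
  (3,4): δ = 105.76°  ·
  (3,5): δ = 27.22°  ✓
  (4,5): δ = 101.46°  ·
antipodal pairs: 7

count = 7; pairs: (0,3), (0,4), (1,4), (1,5), (2,4), (2,5), (3,5)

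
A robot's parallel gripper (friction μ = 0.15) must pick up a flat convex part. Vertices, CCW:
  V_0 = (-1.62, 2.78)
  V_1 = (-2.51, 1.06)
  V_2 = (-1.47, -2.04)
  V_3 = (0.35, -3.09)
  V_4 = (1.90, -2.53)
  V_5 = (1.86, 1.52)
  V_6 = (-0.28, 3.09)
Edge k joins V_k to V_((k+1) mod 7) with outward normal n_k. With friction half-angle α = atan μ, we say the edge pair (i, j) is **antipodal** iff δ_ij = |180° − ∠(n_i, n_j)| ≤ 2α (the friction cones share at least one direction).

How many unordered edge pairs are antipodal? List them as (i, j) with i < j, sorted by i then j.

count = 2; pairs: (2,5), (3,6)

α = atan 0.15 = 8.53°;  2α = 17.06°
n_0 = (-0.8881, +0.4596)
n_1 = (-0.9481, -0.3181)
n_2 = (-0.4997, -0.8662)
n_3 = (+0.3398, -0.9405)
n_4 = (+1.0000, +0.0099)
n_5 = (+0.5915, +0.8063)
n_6 = (-0.2254, +0.9743)
  (0,1): δ = 134.10°  ·
  (0,2): δ = 92.62°  ·
  (0,3): δ = 42.78°  ·
  (0,4): δ = 27.92°  ·
  (0,5): δ = 81.09°  ·
  (0,6): δ = 130.38°  ·
  (1,2): δ = 138.53°  ·
  (1,3): δ = 88.68°  ·
  (1,4): δ = 17.98°  ·
  (1,5): δ = 35.19°  ·
  (1,6): δ = 84.48°  ·
  (2,3): δ = 130.15°  ·
  (2,4): δ = 59.45°  ·
  (2,5): δ = 6.28°  ✓
  (2,6): δ = 43.01°  ·
  (3,4): δ = 109.30°  ·
  (3,5): δ = 56.13°  ·
  (3,6): δ = 6.84°  ✓
  (4,5): δ = 126.83°  ·
  (4,6): δ = 77.54°  ·
  (5,6): δ = 130.71°  ·
antipodal pairs: 2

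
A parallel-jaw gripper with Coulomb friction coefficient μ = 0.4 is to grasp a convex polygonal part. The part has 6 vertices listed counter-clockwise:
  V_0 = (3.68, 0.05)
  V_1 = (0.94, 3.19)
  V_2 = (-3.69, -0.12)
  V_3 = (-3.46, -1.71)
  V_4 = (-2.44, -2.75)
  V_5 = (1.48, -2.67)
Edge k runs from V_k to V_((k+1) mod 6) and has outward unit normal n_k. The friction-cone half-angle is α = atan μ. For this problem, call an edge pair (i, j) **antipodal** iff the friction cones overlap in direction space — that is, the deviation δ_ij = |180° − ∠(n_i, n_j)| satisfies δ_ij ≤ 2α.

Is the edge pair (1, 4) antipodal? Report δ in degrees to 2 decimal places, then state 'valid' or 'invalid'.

α = atan 0.4 = 21.80°;  2α = 43.60°
edge 1: e_1 = (-4.63, -3.31);  n_1 = (-0.5816, +0.8135)
edge 4: e_4 = (+3.92, +0.08);  n_4 = (+0.0204, -0.9998)
∠(n_1, n_4) = 145.61°
δ = |180° − 145.61°| = 34.39°
34.39° ≤ 2α = 43.60°  →  valid

δ = 34.39°, valid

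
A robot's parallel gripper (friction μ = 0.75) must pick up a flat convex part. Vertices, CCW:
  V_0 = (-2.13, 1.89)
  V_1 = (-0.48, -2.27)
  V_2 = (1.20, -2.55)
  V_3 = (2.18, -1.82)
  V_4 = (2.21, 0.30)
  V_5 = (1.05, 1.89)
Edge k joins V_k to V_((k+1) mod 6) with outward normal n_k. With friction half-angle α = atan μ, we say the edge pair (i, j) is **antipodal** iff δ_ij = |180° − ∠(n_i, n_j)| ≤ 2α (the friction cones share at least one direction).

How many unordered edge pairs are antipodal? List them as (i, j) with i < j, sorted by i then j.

count = 6; pairs: (0,3), (0,4), (0,5), (1,4), (1,5), (2,5)

α = atan 0.75 = 36.87°;  2α = 73.74°
n_0 = (-0.9296, -0.3687)
n_1 = (-0.1644, -0.9864)
n_2 = (+0.5974, -0.8020)
n_3 = (+0.9999, -0.0141)
n_4 = (+0.8079, +0.5894)
n_5 = (+0.0000, +1.0000)
  (0,1): δ = 121.10°  ·
  (0,2): δ = 74.95°  ·
  (0,3): δ = 22.45°  ✓
  (0,4): δ = 14.48°  ✓
  (0,5): δ = 68.37°  ✓
  (1,2): δ = 133.86°  ·
  (1,3): δ = 81.35°  ·
  (1,4): δ = 44.42°  ✓
  (1,5): δ = 9.46°  ✓
  (2,3): δ = 127.49°  ·
  (2,4): δ = 90.57°  ·
  (2,5): δ = 36.68°  ✓
  (3,4): δ = 143.08°  ·
  (3,5): δ = 89.19°  ·
  (4,5): δ = 126.11°  ·
antipodal pairs: 6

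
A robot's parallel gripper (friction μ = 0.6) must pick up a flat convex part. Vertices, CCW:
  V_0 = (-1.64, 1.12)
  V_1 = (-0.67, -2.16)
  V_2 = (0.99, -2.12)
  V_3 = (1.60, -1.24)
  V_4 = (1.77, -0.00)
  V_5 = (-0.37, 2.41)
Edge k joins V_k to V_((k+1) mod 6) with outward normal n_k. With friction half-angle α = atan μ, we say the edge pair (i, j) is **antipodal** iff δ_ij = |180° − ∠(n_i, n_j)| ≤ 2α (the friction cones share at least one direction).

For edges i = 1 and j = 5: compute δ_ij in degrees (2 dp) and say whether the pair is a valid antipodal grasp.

α = atan 0.6 = 30.96°;  2α = 61.93°
edge 1: e_1 = (+1.66, +0.04);  n_1 = (+0.0241, -0.9997)
edge 5: e_5 = (-1.27, -1.29);  n_5 = (-0.7126, +0.7016)
∠(n_1, n_5) = 135.93°
δ = |180° − 135.93°| = 44.07°
44.07° ≤ 2α = 61.93°  →  valid

δ = 44.07°, valid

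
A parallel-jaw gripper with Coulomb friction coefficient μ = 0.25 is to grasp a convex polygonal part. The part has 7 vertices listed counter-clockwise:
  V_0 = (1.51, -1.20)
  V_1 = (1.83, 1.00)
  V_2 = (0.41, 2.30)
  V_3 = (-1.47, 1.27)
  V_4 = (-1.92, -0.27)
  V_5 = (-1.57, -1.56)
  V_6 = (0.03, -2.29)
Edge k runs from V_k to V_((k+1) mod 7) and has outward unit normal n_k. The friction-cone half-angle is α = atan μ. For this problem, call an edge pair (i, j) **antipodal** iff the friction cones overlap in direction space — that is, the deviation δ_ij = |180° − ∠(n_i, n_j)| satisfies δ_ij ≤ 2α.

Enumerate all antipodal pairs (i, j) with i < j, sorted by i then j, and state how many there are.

count = 4; pairs: (0,3), (0,4), (1,5), (2,6)

α = atan 0.25 = 14.04°;  2α = 28.07°
n_0 = (+0.9896, -0.1439)
n_1 = (+0.6753, +0.7376)
n_2 = (-0.4805, +0.8770)
n_3 = (-0.9599, +0.2805)
n_4 = (-0.9651, -0.2619)
n_5 = (-0.4151, -0.9098)
n_6 = (+0.5930, -0.8052)
  (0,1): δ = 124.20°  ·
  (0,2): δ = 53.01°  ·
  (0,3): δ = 8.01°  ✓
  (0,4): δ = 23.46°  ✓
  (0,5): δ = 73.75°  ·
  (0,6): δ = 134.65°  ·
  (1,2): δ = 108.81°  ·
  (1,3): δ = 63.81°  ·
  (1,4): δ = 32.35°  ·
  (1,5): δ = 17.95°  ✓
  (1,6): δ = 78.85°  ·
  (2,3): δ = 135.01°  ·
  (2,4): δ = 103.54°  ·
  (2,5): δ = 53.24°  ·
  (2,6): δ = 7.65°  ✓
  (3,4): δ = 148.53°  ·
  (3,5): δ = 98.24°  ·
  (3,6): δ = 37.34°  ·
  (4,5): δ = 129.70°  ·
  (4,6): δ = 68.81°  ·
  (5,6): δ = 119.10°  ·
antipodal pairs: 4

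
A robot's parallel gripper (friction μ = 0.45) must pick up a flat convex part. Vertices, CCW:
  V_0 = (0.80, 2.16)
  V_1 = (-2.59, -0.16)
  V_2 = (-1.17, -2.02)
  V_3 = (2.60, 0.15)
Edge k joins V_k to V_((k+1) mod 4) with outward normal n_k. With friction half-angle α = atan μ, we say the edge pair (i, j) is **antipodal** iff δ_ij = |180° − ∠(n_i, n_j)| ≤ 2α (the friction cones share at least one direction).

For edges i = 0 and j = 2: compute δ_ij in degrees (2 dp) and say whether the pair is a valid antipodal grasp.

α = atan 0.45 = 24.23°;  2α = 48.46°
edge 0: e_0 = (-3.39, -2.32);  n_0 = (-0.5648, +0.8252)
edge 2: e_2 = (+3.77, +2.17);  n_2 = (+0.4989, -0.8667)
∠(n_0, n_2) = 175.54°
δ = |180° − 175.54°| = 4.46°
4.46° ≤ 2α = 48.46°  →  valid

δ = 4.46°, valid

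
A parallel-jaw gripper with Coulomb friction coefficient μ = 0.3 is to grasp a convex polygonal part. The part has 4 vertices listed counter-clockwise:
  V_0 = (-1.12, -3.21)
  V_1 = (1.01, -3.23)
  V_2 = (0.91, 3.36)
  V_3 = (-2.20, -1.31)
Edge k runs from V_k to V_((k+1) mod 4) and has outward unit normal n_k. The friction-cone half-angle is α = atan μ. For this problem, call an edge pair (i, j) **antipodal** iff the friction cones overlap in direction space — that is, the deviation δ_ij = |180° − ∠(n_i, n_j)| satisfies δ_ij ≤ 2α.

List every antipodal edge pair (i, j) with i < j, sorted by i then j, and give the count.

α = atan 0.3 = 16.70°;  2α = 33.40°
n_0 = (-0.0094, -1.0000)
n_1 = (+0.9999, +0.0152)
n_2 = (-0.8323, +0.5543)
n_3 = (-0.8694, -0.4942)
  (0,1): δ = 88.59°  ·
  (0,2): δ = 56.88°  ·
  (0,3): δ = 120.15°  ·
  (1,2): δ = 34.53°  ·
  (1,3): δ = 28.75°  ✓
  (2,3): δ = 116.72°  ·
antipodal pairs: 1

count = 1; pairs: (1,3)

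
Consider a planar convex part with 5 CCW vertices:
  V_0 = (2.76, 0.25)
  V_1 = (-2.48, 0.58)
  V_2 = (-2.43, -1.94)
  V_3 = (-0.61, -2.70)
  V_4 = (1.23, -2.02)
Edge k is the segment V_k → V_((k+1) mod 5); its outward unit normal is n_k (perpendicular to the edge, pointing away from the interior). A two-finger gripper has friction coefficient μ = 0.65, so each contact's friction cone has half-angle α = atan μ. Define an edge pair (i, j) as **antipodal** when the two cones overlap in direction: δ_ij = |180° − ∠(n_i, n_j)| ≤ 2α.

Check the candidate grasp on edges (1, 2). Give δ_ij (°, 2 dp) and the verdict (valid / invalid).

δ = 113.80°, invalid

α = atan 0.65 = 33.02°;  2α = 66.05°
edge 1: e_1 = (+0.05, -2.52);  n_1 = (-0.9998, -0.0198)
edge 2: e_2 = (+1.82, -0.76);  n_2 = (-0.3853, -0.9228)
∠(n_1, n_2) = 66.20°
δ = |180° − 66.20°| = 113.80°
113.80° > 2α = 66.05°  →  invalid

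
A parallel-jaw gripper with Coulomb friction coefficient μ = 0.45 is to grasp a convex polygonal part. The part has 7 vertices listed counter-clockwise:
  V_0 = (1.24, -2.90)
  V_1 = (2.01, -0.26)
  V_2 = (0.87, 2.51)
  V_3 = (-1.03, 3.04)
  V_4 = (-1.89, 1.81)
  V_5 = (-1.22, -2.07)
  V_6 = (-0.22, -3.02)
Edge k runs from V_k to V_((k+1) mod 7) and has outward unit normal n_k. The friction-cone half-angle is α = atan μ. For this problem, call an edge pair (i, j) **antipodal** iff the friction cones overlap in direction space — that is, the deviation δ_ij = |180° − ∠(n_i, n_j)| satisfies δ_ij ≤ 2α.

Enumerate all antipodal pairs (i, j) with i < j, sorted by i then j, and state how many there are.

α = atan 0.45 = 24.23°;  2α = 48.46°
n_0 = (+0.9600, -0.2800)
n_1 = (+0.9247, +0.3806)
n_2 = (+0.2687, +0.9632)
n_3 = (-0.8195, +0.5730)
n_4 = (-0.9854, -0.1702)
n_5 = (-0.6887, -0.7250)
n_6 = (+0.0819, -0.9966)
  (0,1): δ = 141.37°  ·
  (0,2): δ = 89.33°  ·
  (0,3): δ = 18.70°  ✓
  (0,4): δ = 26.06°  ✓
  (0,5): δ = 62.73°  ·
  (0,6): δ = 110.96°  ·
  (1,2): δ = 127.96°  ·
  (1,3): δ = 57.33°  ·
  (1,4): δ = 12.57°  ✓
  (1,5): δ = 24.10°  ✓
  (1,6): δ = 72.33°  ·
  (2,3): δ = 109.37°  ·
  (2,4): δ = 64.62°  ·
  (2,5): δ = 27.94°  ✓
  (2,6): δ = 20.28°  ✓
  (3,4): δ = 135.24°  ·
  (3,5): δ = 98.57°  ·
  (3,6): δ = 50.34°  ·
  (4,5): δ = 143.33°  ·
  (4,6): δ = 95.10°  ·
  (5,6): δ = 131.77°  ·
antipodal pairs: 6

count = 6; pairs: (0,3), (0,4), (1,4), (1,5), (2,5), (2,6)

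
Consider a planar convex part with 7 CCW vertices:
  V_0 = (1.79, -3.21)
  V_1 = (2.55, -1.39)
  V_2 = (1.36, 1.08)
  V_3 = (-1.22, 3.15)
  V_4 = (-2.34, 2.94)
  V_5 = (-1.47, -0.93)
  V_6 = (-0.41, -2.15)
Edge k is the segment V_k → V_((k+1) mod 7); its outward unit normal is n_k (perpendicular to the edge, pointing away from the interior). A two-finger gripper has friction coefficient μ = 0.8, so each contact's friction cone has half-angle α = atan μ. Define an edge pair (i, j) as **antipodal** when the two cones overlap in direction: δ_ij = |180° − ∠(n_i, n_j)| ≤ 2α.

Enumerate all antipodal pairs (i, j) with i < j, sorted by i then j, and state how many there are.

count = 11; pairs: (0,3), (0,4), (0,5), (1,4), (1,5), (1,6), (2,4), (2,5), (2,6), (3,5), (3,6)

α = atan 0.8 = 38.66°;  2α = 77.32°
n_0 = (+0.9228, -0.3853)
n_1 = (+0.9009, +0.4340)
n_2 = (+0.6258, +0.7800)
n_3 = (-0.1843, +0.9829)
n_4 = (-0.9757, -0.2193)
n_5 = (-0.7549, -0.6559)
n_6 = (-0.4341, -0.9009)
  (0,1): δ = 131.61°  ·
  (0,2): δ = 106.08°  ·
  (0,3): δ = 56.72°  ✓
  (0,4): δ = 35.33°  ✓
  (0,5): δ = 63.65°  ✓
  (0,6): δ = 86.94°  ·
  (1,2): δ = 154.46°  ·
  (1,3): δ = 105.10°  ·
  (1,4): δ = 13.05°  ✓
  (1,5): δ = 15.26°  ✓
  (1,6): δ = 38.55°  ✓
  (2,3): δ = 130.64°  ·
  (2,4): δ = 38.59°  ✓
  (2,5): δ = 10.27°  ✓
  (2,6): δ = 13.02°  ✓
  (3,4): δ = 87.95°  ·
  (3,5): δ = 59.63°  ✓
  (3,6): δ = 36.35°  ✓
  (4,5): δ = 151.68°  ·
  (4,6): δ = 128.40°  ·
  (5,6): δ = 156.71°  ·
antipodal pairs: 11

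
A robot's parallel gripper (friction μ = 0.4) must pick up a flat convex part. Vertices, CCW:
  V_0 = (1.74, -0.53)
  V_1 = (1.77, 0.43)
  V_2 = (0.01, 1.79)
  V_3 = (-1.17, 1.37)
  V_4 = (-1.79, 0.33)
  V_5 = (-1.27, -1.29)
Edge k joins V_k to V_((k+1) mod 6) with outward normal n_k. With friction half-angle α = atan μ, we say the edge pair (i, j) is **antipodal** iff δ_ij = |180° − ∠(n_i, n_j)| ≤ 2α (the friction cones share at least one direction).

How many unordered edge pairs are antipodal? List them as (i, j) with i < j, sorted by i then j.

count = 4; pairs: (0,3), (0,4), (1,4), (2,5)

α = atan 0.4 = 21.80°;  2α = 43.60°
n_0 = (+0.9995, -0.0312)
n_1 = (+0.6114, +0.7913)
n_2 = (-0.3353, +0.9421)
n_3 = (-0.8589, +0.5121)
n_4 = (-0.9522, -0.3056)
n_5 = (+0.2448, -0.9696)
  (0,1): δ = 125.90°  ·
  (0,2): δ = 68.62°  ·
  (0,3): δ = 29.01°  ✓
  (0,4): δ = 19.59°  ✓
  (0,5): δ = 105.96°  ·
  (1,2): δ = 122.71°  ·
  (1,3): δ = 83.11°  ·
  (1,4): δ = 34.51°  ✓
  (1,5): δ = 51.86°  ·
  (2,3): δ = 140.39°  ·
  (2,4): δ = 91.80°  ·
  (2,5): δ = 5.42°  ✓
  (3,4): δ = 131.40°  ·
  (3,5): δ = 45.03°  ·
  (4,5): δ = 93.63°  ·
antipodal pairs: 4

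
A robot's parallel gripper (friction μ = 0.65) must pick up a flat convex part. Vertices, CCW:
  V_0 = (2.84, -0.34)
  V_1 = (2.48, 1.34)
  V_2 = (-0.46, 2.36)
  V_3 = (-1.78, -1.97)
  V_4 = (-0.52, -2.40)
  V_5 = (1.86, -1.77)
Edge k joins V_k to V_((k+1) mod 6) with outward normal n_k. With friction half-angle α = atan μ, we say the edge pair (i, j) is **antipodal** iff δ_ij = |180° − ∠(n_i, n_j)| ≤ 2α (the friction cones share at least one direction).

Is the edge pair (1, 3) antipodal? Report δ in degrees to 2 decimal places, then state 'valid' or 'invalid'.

α = atan 0.65 = 33.02°;  2α = 66.05°
edge 1: e_1 = (-2.94, +1.02);  n_1 = (+0.3278, +0.9448)
edge 3: e_3 = (+1.26, -0.43);  n_3 = (-0.3230, -0.9464)
∠(n_1, n_3) = 179.71°
δ = |180° − 179.71°| = 0.29°
0.29° ≤ 2α = 66.05°  →  valid

δ = 0.29°, valid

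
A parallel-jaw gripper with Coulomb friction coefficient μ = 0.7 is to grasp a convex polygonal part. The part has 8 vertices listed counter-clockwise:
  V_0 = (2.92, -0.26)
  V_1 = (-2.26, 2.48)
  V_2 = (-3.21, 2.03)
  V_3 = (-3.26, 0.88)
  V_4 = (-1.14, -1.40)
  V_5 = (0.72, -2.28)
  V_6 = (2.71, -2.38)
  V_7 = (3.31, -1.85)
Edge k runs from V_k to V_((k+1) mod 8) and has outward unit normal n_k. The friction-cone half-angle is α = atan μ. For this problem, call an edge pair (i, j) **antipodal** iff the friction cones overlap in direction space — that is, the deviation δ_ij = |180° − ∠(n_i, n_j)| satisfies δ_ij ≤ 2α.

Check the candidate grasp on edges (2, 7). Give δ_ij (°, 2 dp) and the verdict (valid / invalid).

δ = 16.27°, valid

α = atan 0.7 = 34.99°;  2α = 69.98°
edge 2: e_2 = (-0.05, -1.15);  n_2 = (-0.9991, +0.0434)
edge 7: e_7 = (-0.39, +1.59);  n_7 = (+0.9712, +0.2382)
∠(n_2, n_7) = 163.73°
δ = |180° − 163.73°| = 16.27°
16.27° ≤ 2α = 69.98°  →  valid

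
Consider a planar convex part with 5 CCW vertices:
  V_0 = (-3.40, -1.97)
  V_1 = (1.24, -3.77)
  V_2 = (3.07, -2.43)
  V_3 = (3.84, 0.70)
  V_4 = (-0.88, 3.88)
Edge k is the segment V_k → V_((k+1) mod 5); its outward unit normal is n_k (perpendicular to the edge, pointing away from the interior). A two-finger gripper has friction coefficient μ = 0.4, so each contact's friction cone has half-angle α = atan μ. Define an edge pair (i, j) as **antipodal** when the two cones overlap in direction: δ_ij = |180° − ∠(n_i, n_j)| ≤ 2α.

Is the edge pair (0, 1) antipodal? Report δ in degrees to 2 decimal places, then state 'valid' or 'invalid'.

δ = 122.58°, invalid

α = atan 0.4 = 21.80°;  2α = 43.60°
edge 0: e_0 = (+4.64, -1.80);  n_0 = (-0.3617, -0.9323)
edge 1: e_1 = (+1.83, +1.34);  n_1 = (+0.5908, -0.8068)
∠(n_0, n_1) = 57.42°
δ = |180° − 57.42°| = 122.58°
122.58° > 2α = 43.60°  →  invalid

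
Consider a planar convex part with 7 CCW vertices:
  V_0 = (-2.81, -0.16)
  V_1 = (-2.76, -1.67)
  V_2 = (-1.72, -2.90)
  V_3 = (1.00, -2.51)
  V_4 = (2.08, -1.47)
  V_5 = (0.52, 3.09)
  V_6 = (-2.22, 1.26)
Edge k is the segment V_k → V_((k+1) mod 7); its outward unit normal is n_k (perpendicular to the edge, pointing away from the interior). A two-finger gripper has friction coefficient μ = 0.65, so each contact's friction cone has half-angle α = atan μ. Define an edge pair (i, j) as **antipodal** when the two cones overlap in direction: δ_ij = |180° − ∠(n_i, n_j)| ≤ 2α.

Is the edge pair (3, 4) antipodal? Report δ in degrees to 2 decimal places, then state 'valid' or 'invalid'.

α = atan 0.65 = 33.02°;  2α = 66.05°
edge 3: e_3 = (+1.08, +1.04);  n_3 = (+0.6936, -0.7203)
edge 4: e_4 = (-1.56, +4.56);  n_4 = (+0.9462, +0.3237)
∠(n_3, n_4) = 64.97°
δ = |180° − 64.97°| = 115.03°
115.03° > 2α = 66.05°  →  invalid

δ = 115.03°, invalid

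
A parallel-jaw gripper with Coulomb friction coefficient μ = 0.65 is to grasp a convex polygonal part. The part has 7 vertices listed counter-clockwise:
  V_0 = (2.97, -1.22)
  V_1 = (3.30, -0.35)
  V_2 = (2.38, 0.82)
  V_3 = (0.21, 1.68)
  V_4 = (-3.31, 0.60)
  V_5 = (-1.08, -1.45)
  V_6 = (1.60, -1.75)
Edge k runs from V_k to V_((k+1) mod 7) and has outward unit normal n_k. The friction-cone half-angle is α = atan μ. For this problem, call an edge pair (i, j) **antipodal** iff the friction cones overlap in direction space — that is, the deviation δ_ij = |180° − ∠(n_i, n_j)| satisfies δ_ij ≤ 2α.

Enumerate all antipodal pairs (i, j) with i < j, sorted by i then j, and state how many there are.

α = atan 0.65 = 33.02°;  2α = 66.05°
n_0 = (+0.9350, -0.3547)
n_1 = (+0.7861, +0.6181)
n_2 = (+0.3684, +0.9297)
n_3 = (-0.2933, +0.9560)
n_4 = (-0.6768, -0.7362)
n_5 = (-0.1112, -0.9938)
n_6 = (+0.3608, -0.9326)
  (0,1): δ = 121.05°  ·
  (0,2): δ = 90.85°  ·
  (0,3): δ = 52.17°  ✓
  (0,4): δ = 68.18°  ·
  (0,5): δ = 104.39°  ·
  (0,6): δ = 131.92°  ·
  (1,2): δ = 149.80°  ·
  (1,3): δ = 111.12°  ·
  (1,4): δ = 9.23°  ✓
  (1,5): δ = 45.43°  ✓
  (1,6): δ = 72.97°  ·
  (2,3): δ = 141.32°  ·
  (2,4): δ = 20.97°  ✓
  (2,5): δ = 15.23°  ✓
  (2,6): δ = 42.77°  ✓
  (3,4): δ = 59.65°  ✓
  (3,5): δ = 23.44°  ✓
  (3,6): δ = 4.09°  ✓
  (4,5): δ = 143.80°  ·
  (4,6): δ = 116.26°  ·
  (5,6): δ = 152.46°  ·
antipodal pairs: 9

count = 9; pairs: (0,3), (1,4), (1,5), (2,4), (2,5), (2,6), (3,4), (3,5), (3,6)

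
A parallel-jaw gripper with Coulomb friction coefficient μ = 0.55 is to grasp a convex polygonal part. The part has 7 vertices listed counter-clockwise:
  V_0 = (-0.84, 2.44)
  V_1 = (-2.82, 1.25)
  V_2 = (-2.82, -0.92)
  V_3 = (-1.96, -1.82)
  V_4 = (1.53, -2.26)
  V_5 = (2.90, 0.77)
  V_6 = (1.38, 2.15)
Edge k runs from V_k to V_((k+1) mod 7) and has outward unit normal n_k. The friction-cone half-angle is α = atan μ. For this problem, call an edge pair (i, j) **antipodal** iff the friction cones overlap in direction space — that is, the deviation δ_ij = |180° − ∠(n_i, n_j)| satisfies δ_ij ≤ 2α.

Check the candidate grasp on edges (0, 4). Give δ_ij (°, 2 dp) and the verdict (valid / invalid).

δ = 34.66°, valid

α = atan 0.55 = 28.81°;  2α = 57.62°
edge 0: e_0 = (-1.98, -1.19);  n_0 = (-0.5151, +0.8571)
edge 4: e_4 = (+1.37, +3.03);  n_4 = (+0.9112, -0.4120)
∠(n_0, n_4) = 145.34°
δ = |180° − 145.34°| = 34.66°
34.66° ≤ 2α = 57.62°  →  valid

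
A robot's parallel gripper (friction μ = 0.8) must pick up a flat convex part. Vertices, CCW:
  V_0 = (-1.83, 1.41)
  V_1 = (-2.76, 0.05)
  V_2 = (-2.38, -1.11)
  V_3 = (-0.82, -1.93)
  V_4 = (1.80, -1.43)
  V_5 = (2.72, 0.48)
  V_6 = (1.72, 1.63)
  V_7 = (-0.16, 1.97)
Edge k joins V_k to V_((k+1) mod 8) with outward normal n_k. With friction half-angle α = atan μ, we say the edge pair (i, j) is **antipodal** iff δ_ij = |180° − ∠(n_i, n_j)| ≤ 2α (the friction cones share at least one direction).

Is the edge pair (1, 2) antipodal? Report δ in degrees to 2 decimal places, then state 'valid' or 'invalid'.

α = atan 0.8 = 38.66°;  2α = 77.32°
edge 1: e_1 = (+0.38, -1.16);  n_1 = (-0.9503, -0.3113)
edge 2: e_2 = (+1.56, -0.82);  n_2 = (-0.4653, -0.8852)
∠(n_1, n_2) = 44.13°
δ = |180° − 44.13°| = 135.87°
135.87° > 2α = 77.32°  →  invalid

δ = 135.87°, invalid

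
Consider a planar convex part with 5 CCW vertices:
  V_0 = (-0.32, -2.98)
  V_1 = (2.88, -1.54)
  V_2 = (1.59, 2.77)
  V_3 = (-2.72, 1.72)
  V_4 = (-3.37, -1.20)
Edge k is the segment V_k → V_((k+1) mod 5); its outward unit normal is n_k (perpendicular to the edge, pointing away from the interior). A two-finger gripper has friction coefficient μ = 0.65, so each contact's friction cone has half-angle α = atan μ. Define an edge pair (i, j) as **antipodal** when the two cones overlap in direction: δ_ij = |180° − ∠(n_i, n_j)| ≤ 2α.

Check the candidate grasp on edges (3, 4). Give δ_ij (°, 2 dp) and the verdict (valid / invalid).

δ = 107.72°, invalid

α = atan 0.65 = 33.02°;  2α = 66.05°
edge 3: e_3 = (-0.65, -2.92);  n_3 = (-0.9761, +0.2173)
edge 4: e_4 = (+3.05, -1.78);  n_4 = (-0.5040, -0.8637)
∠(n_3, n_4) = 72.28°
δ = |180° − 72.28°| = 107.72°
107.72° > 2α = 66.05°  →  invalid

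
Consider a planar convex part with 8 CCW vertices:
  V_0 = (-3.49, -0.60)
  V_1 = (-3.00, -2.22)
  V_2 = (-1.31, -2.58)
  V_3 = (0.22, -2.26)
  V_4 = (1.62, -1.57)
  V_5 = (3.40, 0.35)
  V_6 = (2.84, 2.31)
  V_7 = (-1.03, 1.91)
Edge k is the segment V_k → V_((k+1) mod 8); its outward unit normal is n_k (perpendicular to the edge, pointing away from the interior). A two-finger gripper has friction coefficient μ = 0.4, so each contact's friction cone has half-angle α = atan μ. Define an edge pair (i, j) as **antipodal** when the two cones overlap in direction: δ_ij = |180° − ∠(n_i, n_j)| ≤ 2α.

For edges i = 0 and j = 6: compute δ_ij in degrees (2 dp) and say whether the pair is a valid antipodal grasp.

δ = 79.07°, invalid

α = atan 0.4 = 21.80°;  2α = 43.60°
edge 0: e_0 = (+0.49, -1.62);  n_0 = (-0.9572, -0.2895)
edge 6: e_6 = (-3.87, -0.40);  n_6 = (-0.1028, +0.9947)
∠(n_0, n_6) = 100.93°
δ = |180° − 100.93°| = 79.07°
79.07° > 2α = 43.60°  →  invalid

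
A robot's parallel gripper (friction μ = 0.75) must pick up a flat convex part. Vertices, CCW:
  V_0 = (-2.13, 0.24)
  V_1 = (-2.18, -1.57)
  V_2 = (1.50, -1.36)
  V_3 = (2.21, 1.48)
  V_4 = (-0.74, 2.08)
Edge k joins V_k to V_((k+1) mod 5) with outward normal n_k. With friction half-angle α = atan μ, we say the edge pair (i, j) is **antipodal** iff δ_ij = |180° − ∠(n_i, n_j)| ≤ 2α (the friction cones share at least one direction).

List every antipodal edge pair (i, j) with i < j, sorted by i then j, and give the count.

α = atan 0.75 = 36.87°;  2α = 73.74°
n_0 = (-0.9996, +0.0276)
n_1 = (+0.0570, -0.9984)
n_2 = (+0.9701, -0.2425)
n_3 = (+0.1993, +0.9799)
n_4 = (-0.7979, +0.6028)
  (0,1): δ = 85.15°  ·
  (0,2): δ = 12.45°  ✓
  (0,3): δ = 80.09°  ·
  (0,4): δ = 144.51°  ·
  (1,2): δ = 107.30°  ·
  (1,3): δ = 14.76°  ✓
  (1,4): δ = 49.67°  ✓
  (2,3): δ = 87.46°  ·
  (2,4): δ = 23.03°  ✓
  (3,4): δ = 115.57°  ·
antipodal pairs: 4

count = 4; pairs: (0,2), (1,3), (1,4), (2,4)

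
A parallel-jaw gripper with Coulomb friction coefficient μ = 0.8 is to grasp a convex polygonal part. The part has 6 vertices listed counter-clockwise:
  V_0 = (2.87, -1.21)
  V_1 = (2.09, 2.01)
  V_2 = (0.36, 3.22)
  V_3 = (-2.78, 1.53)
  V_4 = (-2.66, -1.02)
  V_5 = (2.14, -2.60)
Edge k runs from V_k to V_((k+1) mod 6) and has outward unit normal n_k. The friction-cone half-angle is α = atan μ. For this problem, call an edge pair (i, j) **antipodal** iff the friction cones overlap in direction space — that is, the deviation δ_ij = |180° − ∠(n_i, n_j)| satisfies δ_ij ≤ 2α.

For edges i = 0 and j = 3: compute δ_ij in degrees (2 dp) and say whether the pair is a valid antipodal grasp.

α = atan 0.8 = 38.66°;  2α = 77.32°
edge 0: e_0 = (-0.78, +3.22);  n_0 = (+0.9719, +0.2354)
edge 3: e_3 = (+0.12, -2.55);  n_3 = (-0.9989, -0.0470)
∠(n_0, n_3) = 169.08°
δ = |180° − 169.08°| = 10.92°
10.92° ≤ 2α = 77.32°  →  valid

δ = 10.92°, valid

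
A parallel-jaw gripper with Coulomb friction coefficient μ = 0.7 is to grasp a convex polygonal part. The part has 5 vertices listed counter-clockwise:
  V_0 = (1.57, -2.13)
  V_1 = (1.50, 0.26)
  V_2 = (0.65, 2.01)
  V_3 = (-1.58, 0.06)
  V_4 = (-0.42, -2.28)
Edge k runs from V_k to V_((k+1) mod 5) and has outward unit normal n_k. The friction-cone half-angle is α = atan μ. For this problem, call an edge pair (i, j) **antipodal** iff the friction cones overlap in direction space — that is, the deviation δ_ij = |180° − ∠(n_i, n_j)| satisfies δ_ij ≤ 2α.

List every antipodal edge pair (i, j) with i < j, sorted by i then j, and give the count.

count = 5; pairs: (0,2), (0,3), (1,3), (1,4), (2,4)

α = atan 0.7 = 34.99°;  2α = 69.98°
n_0 = (+0.9996, +0.0293)
n_1 = (+0.8995, +0.4369)
n_2 = (-0.6583, +0.7528)
n_3 = (-0.8960, -0.4441)
n_4 = (+0.0752, -0.9972)
  (0,1): δ = 155.77°  ·
  (0,2): δ = 50.51°  ✓
  (0,3): δ = 24.69°  ✓
  (0,4): δ = 92.63°  ·
  (1,2): δ = 74.74°  ·
  (1,3): δ = 0.46°  ✓
  (1,4): δ = 68.40°  ✓
  (2,3): δ = 104.80°  ·
  (2,4): δ = 36.86°  ✓
  (3,4): δ = 112.06°  ·
antipodal pairs: 5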